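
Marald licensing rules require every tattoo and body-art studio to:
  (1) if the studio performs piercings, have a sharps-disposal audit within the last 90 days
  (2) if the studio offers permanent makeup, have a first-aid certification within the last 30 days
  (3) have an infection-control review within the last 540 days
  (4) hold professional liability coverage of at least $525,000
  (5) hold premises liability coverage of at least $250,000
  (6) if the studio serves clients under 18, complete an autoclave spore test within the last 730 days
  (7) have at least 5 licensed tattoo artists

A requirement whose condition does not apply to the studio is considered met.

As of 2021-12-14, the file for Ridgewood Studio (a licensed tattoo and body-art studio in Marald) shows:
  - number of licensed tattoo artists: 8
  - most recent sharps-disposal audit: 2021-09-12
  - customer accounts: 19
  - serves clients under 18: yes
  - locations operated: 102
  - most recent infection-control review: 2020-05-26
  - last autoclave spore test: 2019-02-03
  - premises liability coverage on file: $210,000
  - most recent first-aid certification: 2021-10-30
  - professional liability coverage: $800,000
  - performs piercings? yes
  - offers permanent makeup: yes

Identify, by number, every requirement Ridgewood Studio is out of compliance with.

1, 2, 3, 5, 6

1. condition 'performs piercings' holds; sharps-disposal audit 93 days ago vs limit 90 → not met
2. condition 'offers permanent makeup' holds; first-aid certification 45 days ago vs limit 30 → not met
3. infection-control review 567 days ago vs limit 540 → not met
4. professional liability coverage $800,000 ≥ $525,000 → met
5. premises liability coverage $210,000 < $250,000 → not met
6. condition 'serves clients under 18' holds; autoclave spore test 1045 days ago vs limit 730 → not met
7. licensed tattoo artists 8 ≥ 5 → met
Not met: 1, 2, 3, 5, 6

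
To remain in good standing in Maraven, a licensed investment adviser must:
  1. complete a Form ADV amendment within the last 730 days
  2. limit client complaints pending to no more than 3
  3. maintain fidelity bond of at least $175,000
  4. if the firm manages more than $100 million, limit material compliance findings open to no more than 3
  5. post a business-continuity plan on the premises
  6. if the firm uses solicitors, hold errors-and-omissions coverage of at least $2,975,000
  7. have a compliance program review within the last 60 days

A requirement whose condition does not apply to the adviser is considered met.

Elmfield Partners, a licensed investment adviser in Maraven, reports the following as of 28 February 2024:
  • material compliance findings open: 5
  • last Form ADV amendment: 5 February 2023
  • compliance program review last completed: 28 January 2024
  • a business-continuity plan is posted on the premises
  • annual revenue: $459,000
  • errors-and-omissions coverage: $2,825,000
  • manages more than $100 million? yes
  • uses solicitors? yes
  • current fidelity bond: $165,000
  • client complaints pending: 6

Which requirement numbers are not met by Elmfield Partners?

2, 3, 4, 6

1. Form ADV amendment 388 days ago vs limit 730 → met
2. client complaints pending 6 > 3 → not met
3. fidelity bond $165,000 < $175,000 → not met
4. condition 'manages more than $100 million' holds; material compliance findings open 5 > 3 → not met
5. business-continuity plan present → met
6. condition 'uses solicitors' holds; errors-and-omissions coverage $2,825,000 < $2,975,000 → not met
7. compliance program review 31 days ago vs limit 60 → met
Not met: 2, 3, 4, 6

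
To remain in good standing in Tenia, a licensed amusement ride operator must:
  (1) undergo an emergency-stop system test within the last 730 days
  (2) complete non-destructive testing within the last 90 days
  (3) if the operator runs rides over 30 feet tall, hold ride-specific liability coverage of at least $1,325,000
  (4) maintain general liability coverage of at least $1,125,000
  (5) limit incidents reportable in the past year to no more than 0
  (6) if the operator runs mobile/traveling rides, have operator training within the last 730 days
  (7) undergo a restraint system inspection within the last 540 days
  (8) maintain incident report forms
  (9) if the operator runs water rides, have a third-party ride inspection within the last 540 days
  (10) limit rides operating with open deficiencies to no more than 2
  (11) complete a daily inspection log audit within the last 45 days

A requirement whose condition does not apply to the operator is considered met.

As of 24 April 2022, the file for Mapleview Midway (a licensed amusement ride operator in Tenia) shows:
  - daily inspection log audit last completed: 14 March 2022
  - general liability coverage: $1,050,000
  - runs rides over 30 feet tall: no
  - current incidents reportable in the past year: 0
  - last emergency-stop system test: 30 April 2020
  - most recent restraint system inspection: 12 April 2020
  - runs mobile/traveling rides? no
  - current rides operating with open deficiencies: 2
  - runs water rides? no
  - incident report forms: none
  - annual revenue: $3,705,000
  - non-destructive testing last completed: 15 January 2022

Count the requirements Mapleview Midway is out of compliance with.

1. emergency-stop system test 724 days ago vs limit 730 → met
2. non-destructive testing 99 days ago vs limit 90 → not met
3. condition 'runs rides over 30 feet tall' does not hold → requirement n/a → met
4. general liability coverage $1,050,000 < $1,125,000 → not met
5. incidents reportable in the past year 0 ≤ 0 → met
6. condition 'runs mobile/traveling rides' does not hold → requirement n/a → met
7. restraint system inspection 742 days ago vs limit 540 → not met
8. incident report forms absent → not met
9. condition 'runs water rides' does not hold → requirement n/a → met
10. rides operating with open deficiencies 2 ≤ 2 → met
11. daily inspection log audit 41 days ago vs limit 45 → met
Not met: 4 of 11

4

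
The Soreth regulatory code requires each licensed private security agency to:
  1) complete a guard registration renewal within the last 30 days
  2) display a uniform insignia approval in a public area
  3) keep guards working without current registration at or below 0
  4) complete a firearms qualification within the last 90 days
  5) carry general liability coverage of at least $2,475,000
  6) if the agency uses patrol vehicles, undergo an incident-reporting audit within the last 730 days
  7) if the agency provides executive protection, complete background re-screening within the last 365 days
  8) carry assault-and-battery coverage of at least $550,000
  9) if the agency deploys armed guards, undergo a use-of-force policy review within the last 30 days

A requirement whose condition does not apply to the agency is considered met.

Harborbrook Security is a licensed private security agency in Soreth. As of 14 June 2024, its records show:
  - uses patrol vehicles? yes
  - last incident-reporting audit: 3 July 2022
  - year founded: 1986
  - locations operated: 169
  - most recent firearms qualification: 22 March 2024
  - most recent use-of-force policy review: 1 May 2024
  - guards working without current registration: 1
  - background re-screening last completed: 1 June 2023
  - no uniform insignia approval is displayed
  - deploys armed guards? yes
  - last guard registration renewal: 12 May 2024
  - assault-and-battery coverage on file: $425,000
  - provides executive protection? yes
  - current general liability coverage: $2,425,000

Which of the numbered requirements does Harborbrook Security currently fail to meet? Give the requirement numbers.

1, 2, 3, 5, 7, 8, 9

1. guard registration renewal 33 days ago vs limit 30 → not met
2. uniform insignia approval absent → not met
3. guards working without current registration 1 > 0 → not met
4. firearms qualification 84 days ago vs limit 90 → met
5. general liability coverage $2,425,000 < $2,475,000 → not met
6. condition 'uses patrol vehicles' holds; incident-reporting audit 712 days ago vs limit 730 → met
7. condition 'provides executive protection' holds; background re-screening 379 days ago vs limit 365 → not met
8. assault-and-battery coverage $425,000 < $550,000 → not met
9. condition 'deploys armed guards' holds; use-of-force policy review 44 days ago vs limit 30 → not met
Not met: 1, 2, 3, 5, 7, 8, 9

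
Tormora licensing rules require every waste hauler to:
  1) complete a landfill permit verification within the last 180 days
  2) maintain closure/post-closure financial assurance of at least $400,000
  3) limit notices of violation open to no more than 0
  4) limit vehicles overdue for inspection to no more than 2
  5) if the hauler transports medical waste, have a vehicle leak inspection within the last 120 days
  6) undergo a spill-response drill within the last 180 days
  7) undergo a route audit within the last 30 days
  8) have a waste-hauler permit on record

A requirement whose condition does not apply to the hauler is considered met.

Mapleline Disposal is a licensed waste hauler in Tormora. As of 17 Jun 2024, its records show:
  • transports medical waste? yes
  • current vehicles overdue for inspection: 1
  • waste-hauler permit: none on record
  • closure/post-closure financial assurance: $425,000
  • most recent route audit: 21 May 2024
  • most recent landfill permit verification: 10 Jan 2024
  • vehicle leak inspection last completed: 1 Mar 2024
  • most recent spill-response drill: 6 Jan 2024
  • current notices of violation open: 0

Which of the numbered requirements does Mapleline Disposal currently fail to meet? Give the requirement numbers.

1. landfill permit verification 159 days ago vs limit 180 → met
2. closure/post-closure financial assurance $425,000 ≥ $400,000 → met
3. notices of violation open 0 ≤ 0 → met
4. vehicles overdue for inspection 1 ≤ 2 → met
5. condition 'transports medical waste' holds; vehicle leak inspection 108 days ago vs limit 120 → met
6. spill-response drill 163 days ago vs limit 180 → met
7. route audit 27 days ago vs limit 30 → met
8. waste-hauler permit absent → not met
Not met: 8

8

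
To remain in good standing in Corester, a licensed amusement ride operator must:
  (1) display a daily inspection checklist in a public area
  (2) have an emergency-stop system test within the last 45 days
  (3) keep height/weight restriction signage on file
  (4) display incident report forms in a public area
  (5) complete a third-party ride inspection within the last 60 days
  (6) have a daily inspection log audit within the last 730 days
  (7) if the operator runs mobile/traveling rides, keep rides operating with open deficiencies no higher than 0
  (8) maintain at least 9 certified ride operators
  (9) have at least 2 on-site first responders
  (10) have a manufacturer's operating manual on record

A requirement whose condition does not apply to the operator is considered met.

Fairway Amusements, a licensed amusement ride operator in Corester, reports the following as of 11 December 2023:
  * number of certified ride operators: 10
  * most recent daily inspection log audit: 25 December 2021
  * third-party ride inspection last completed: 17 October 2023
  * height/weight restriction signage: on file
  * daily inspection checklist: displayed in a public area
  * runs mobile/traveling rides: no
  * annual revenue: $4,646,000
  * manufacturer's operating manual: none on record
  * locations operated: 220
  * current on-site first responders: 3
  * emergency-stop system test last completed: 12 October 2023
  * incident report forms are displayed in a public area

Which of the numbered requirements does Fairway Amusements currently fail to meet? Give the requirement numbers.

1. daily inspection checklist present → met
2. emergency-stop system test 60 days ago vs limit 45 → not met
3. height/weight restriction signage present → met
4. incident report forms present → met
5. third-party ride inspection 55 days ago vs limit 60 → met
6. daily inspection log audit 716 days ago vs limit 730 → met
7. condition 'runs mobile/traveling rides' does not hold → requirement n/a → met
8. certified ride operators 10 ≥ 9 → met
9. on-site first responders 3 ≥ 2 → met
10. manufacturer's operating manual absent → not met
Not met: 2, 10

2, 10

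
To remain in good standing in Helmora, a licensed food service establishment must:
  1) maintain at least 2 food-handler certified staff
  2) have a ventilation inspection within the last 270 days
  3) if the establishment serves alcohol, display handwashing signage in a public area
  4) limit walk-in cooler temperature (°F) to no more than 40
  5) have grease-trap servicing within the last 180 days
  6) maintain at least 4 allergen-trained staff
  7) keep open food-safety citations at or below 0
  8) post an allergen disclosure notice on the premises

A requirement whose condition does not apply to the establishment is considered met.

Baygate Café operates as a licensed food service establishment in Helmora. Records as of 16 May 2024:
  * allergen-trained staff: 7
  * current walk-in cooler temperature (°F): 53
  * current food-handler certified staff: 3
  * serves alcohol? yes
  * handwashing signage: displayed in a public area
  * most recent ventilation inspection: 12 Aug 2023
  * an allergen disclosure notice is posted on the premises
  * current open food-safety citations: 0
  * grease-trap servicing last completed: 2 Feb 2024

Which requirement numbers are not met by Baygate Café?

1. food-handler certified staff 3 ≥ 2 → met
2. ventilation inspection 278 days ago vs limit 270 → not met
3. condition 'serves alcohol' holds; handwashing signage present → met
4. walk-in cooler temperature (°F) 53 > 40 → not met
5. grease-trap servicing 104 days ago vs limit 180 → met
6. allergen-trained staff 7 ≥ 4 → met
7. open food-safety citations 0 ≤ 0 → met
8. allergen disclosure notice present → met
Not met: 2, 4

2, 4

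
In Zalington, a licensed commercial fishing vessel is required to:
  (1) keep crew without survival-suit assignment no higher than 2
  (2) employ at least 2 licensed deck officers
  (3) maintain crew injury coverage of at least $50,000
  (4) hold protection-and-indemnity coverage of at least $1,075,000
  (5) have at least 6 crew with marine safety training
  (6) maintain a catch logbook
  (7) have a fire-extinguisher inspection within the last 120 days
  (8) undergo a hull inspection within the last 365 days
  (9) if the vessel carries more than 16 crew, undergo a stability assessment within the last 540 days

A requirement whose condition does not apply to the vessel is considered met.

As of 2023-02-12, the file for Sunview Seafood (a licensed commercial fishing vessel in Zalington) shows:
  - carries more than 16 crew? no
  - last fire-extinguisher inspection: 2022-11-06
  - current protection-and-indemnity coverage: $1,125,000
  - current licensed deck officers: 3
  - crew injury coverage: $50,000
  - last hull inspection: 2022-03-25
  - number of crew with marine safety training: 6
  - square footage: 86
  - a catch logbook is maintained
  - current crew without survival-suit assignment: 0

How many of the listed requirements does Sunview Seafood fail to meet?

1. crew without survival-suit assignment 0 ≤ 2 → met
2. licensed deck officers 3 ≥ 2 → met
3. crew injury coverage $50,000 ≥ $50,000 → met
4. protection-and-indemnity coverage $1,125,000 ≥ $1,075,000 → met
5. crew with marine safety training 6 ≥ 6 → met
6. catch logbook present → met
7. fire-extinguisher inspection 98 days ago vs limit 120 → met
8. hull inspection 324 days ago vs limit 365 → met
9. condition 'carries more than 16 crew' does not hold → requirement n/a → met
Not met: 0 of 9

0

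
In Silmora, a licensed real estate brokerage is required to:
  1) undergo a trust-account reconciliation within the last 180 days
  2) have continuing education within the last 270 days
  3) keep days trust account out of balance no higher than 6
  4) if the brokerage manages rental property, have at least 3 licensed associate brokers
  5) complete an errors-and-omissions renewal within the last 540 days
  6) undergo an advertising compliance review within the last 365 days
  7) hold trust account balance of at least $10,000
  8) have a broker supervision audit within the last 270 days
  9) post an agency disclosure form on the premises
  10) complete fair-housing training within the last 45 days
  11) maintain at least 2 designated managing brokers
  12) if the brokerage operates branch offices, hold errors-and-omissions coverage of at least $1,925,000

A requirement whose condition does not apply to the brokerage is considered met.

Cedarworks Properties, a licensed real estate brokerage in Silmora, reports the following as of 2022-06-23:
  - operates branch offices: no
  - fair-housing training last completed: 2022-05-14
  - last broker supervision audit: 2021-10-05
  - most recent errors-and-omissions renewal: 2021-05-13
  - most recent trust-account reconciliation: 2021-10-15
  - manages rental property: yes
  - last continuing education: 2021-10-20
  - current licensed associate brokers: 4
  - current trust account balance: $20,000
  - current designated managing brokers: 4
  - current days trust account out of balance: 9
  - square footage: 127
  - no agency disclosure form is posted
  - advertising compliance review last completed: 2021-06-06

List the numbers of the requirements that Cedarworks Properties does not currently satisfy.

1. trust-account reconciliation 251 days ago vs limit 180 → not met
2. continuing education 246 days ago vs limit 270 → met
3. days trust account out of balance 9 > 6 → not met
4. condition 'manages rental property' holds; licensed associate brokers 4 ≥ 3 → met
5. errors-and-omissions renewal 406 days ago vs limit 540 → met
6. advertising compliance review 382 days ago vs limit 365 → not met
7. trust account balance $20,000 ≥ $10,000 → met
8. broker supervision audit 261 days ago vs limit 270 → met
9. agency disclosure form absent → not met
10. fair-housing training 40 days ago vs limit 45 → met
11. designated managing brokers 4 ≥ 2 → met
12. condition 'operates branch offices' does not hold → requirement n/a → met
Not met: 1, 3, 6, 9

1, 3, 6, 9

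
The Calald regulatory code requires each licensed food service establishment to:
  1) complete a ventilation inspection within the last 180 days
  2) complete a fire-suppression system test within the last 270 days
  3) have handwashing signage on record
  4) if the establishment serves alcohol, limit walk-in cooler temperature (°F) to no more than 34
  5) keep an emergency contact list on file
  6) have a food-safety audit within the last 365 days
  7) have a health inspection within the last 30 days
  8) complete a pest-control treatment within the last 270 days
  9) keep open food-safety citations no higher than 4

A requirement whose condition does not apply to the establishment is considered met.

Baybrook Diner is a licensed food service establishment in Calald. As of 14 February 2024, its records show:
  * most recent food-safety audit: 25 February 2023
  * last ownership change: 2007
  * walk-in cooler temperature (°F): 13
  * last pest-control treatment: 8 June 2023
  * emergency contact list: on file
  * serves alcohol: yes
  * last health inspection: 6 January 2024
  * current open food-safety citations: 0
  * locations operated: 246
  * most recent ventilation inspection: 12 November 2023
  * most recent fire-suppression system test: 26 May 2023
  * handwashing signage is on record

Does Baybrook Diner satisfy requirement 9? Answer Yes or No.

9. open food-safety citations 0 ≤ 4 → met

Yes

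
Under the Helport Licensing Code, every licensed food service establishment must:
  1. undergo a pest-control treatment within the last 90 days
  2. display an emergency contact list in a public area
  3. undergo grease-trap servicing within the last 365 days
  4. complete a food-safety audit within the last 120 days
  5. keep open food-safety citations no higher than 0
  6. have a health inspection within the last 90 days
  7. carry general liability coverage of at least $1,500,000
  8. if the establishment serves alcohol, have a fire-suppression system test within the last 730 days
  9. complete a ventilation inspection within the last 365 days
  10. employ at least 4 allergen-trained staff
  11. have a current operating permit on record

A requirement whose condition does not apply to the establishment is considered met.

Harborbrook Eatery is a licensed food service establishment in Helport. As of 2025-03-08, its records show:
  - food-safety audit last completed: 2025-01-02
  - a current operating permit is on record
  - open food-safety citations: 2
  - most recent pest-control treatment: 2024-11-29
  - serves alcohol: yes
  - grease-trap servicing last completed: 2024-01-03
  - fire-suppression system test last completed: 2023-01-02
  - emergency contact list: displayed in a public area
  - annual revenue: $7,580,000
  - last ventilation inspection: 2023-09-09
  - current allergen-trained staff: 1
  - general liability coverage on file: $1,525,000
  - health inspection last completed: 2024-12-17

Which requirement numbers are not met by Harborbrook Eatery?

1, 3, 5, 8, 9, 10

1. pest-control treatment 99 days ago vs limit 90 → not met
2. emergency contact list present → met
3. grease-trap servicing 430 days ago vs limit 365 → not met
4. food-safety audit 65 days ago vs limit 120 → met
5. open food-safety citations 2 > 0 → not met
6. health inspection 81 days ago vs limit 90 → met
7. general liability coverage $1,525,000 ≥ $1,500,000 → met
8. condition 'serves alcohol' holds; fire-suppression system test 796 days ago vs limit 730 → not met
9. ventilation inspection 546 days ago vs limit 365 → not met
10. allergen-trained staff 1 < 4 → not met
11. current operating permit present → met
Not met: 1, 3, 5, 8, 9, 10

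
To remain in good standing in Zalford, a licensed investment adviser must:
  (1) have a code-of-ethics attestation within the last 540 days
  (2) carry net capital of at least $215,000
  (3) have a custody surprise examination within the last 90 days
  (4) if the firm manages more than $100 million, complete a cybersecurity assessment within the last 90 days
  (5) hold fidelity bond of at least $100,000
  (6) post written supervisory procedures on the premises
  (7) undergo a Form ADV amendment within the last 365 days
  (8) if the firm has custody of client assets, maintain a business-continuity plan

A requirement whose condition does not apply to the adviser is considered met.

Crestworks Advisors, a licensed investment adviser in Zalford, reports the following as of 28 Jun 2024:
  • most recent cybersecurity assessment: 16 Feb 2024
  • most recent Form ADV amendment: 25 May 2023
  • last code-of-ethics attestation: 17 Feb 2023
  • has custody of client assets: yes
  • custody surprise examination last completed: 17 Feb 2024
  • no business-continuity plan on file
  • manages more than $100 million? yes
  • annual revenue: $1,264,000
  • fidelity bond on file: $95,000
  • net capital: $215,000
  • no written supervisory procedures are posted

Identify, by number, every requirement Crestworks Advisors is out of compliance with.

3, 4, 5, 6, 7, 8

1. code-of-ethics attestation 497 days ago vs limit 540 → met
2. net capital $215,000 ≥ $215,000 → met
3. custody surprise examination 132 days ago vs limit 90 → not met
4. condition 'manages more than $100 million' holds; cybersecurity assessment 133 days ago vs limit 90 → not met
5. fidelity bond $95,000 < $100,000 → not met
6. written supervisory procedures absent → not met
7. Form ADV amendment 400 days ago vs limit 365 → not met
8. condition 'has custody of client assets' holds; business-continuity plan absent → not met
Not met: 3, 4, 5, 6, 7, 8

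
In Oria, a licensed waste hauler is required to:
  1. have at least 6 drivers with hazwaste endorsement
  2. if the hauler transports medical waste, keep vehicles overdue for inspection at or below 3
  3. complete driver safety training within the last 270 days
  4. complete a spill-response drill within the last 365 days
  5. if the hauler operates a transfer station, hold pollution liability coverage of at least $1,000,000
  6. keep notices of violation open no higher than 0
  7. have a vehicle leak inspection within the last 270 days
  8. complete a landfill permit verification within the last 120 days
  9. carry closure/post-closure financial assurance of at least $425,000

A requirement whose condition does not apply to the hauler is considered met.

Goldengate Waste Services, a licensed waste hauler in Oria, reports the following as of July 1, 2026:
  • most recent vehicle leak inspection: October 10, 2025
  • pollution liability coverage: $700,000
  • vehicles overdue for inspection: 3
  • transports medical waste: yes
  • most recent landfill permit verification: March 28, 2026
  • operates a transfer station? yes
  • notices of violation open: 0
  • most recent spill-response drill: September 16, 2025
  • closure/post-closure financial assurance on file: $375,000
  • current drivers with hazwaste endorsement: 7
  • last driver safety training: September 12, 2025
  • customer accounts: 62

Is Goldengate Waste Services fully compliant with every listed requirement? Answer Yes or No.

No

1. drivers with hazwaste endorsement 7 ≥ 6 → met
2. condition 'transports medical waste' holds; vehicles overdue for inspection 3 ≤ 3 → met
3. driver safety training 292 days ago vs limit 270 → not met
4. spill-response drill 288 days ago vs limit 365 → met
5. condition 'operates a transfer station' holds; pollution liability coverage $700,000 < $1,000,000 → not met
6. notices of violation open 0 ≤ 0 → met
7. vehicle leak inspection 264 days ago vs limit 270 → met
8. landfill permit verification 95 days ago vs limit 120 → met
9. closure/post-closure financial assurance $375,000 < $425,000 → not met
Not met: 3, 5, 9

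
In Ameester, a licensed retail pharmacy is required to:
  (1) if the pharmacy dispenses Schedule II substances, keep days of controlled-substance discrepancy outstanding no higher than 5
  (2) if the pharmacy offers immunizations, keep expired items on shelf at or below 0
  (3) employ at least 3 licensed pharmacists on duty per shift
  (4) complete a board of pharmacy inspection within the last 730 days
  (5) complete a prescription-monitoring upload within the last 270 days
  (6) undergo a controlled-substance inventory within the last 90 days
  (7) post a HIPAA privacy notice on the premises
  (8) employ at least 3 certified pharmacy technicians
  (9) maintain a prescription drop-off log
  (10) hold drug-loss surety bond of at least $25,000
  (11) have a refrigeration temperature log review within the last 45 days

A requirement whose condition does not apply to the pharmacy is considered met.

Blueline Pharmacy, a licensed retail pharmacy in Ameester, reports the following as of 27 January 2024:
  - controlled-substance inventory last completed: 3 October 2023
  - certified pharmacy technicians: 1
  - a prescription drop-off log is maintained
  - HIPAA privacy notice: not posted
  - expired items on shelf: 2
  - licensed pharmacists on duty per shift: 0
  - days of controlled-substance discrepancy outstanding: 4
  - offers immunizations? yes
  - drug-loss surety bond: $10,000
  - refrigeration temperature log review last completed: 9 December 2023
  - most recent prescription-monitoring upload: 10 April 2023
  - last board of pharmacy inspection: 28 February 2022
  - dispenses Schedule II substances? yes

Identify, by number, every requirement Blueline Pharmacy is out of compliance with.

2, 3, 5, 6, 7, 8, 10, 11

1. condition 'dispenses Schedule II substances' holds; days of controlled-substance discrepancy outstanding 4 ≤ 5 → met
2. condition 'offers immunizations' holds; expired items on shelf 2 > 0 → not met
3. licensed pharmacists on duty per shift 0 < 3 → not met
4. board of pharmacy inspection 698 days ago vs limit 730 → met
5. prescription-monitoring upload 292 days ago vs limit 270 → not met
6. controlled-substance inventory 116 days ago vs limit 90 → not met
7. HIPAA privacy notice absent → not met
8. certified pharmacy technicians 1 < 3 → not met
9. prescription drop-off log present → met
10. drug-loss surety bond $10,000 < $25,000 → not met
11. refrigeration temperature log review 49 days ago vs limit 45 → not met
Not met: 2, 3, 5, 6, 7, 8, 10, 11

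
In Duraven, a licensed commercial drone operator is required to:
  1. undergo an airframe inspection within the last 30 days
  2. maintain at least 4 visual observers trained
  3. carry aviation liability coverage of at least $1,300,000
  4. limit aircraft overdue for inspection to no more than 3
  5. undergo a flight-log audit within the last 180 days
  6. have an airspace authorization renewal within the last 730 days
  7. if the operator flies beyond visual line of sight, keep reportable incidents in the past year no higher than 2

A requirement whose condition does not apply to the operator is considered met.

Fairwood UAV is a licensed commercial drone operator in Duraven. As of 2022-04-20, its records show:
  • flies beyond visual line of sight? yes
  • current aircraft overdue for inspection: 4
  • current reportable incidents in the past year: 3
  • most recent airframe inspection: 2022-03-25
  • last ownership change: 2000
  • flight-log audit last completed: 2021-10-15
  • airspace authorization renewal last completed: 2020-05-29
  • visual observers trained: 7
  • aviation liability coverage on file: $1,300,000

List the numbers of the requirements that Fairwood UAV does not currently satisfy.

4, 5, 7

1. airframe inspection 26 days ago vs limit 30 → met
2. visual observers trained 7 ≥ 4 → met
3. aviation liability coverage $1,300,000 ≥ $1,300,000 → met
4. aircraft overdue for inspection 4 > 3 → not met
5. flight-log audit 187 days ago vs limit 180 → not met
6. airspace authorization renewal 691 days ago vs limit 730 → met
7. condition 'flies beyond visual line of sight' holds; reportable incidents in the past year 3 > 2 → not met
Not met: 4, 5, 7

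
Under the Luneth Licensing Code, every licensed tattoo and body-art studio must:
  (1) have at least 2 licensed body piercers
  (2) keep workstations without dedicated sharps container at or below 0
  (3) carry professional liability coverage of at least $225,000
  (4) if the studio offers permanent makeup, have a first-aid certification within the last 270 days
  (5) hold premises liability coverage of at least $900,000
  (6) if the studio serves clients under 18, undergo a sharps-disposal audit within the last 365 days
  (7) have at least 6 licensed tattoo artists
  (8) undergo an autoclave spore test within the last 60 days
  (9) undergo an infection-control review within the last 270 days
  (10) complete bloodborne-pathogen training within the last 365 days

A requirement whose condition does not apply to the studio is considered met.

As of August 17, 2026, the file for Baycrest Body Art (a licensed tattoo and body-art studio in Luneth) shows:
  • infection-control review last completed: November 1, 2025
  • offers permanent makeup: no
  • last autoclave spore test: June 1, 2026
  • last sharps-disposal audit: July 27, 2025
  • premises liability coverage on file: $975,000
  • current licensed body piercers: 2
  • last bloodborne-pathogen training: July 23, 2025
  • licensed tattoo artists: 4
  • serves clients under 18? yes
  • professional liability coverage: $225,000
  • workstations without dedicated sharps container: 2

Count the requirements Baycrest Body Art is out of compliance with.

6

1. licensed body piercers 2 ≥ 2 → met
2. workstations without dedicated sharps container 2 > 0 → not met
3. professional liability coverage $225,000 ≥ $225,000 → met
4. condition 'offers permanent makeup' does not hold → requirement n/a → met
5. premises liability coverage $975,000 ≥ $900,000 → met
6. condition 'serves clients under 18' holds; sharps-disposal audit 386 days ago vs limit 365 → not met
7. licensed tattoo artists 4 < 6 → not met
8. autoclave spore test 77 days ago vs limit 60 → not met
9. infection-control review 289 days ago vs limit 270 → not met
10. bloodborne-pathogen training 390 days ago vs limit 365 → not met
Not met: 6 of 10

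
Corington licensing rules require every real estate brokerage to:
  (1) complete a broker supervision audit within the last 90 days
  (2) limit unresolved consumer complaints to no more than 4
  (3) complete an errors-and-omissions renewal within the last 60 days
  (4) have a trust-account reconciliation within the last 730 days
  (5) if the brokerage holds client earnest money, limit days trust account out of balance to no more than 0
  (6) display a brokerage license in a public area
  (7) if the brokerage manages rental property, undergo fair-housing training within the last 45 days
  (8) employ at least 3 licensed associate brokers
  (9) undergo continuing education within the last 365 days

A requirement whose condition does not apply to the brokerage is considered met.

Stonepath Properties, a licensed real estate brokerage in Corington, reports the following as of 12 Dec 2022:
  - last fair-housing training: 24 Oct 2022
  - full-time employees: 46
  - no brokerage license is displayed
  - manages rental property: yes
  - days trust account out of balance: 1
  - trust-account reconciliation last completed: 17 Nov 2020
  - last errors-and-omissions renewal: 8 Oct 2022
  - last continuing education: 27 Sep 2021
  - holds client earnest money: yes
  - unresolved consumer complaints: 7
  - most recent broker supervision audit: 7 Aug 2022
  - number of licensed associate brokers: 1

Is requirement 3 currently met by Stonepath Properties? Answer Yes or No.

3. errors-and-omissions renewal 65 days ago vs limit 60 → not met

No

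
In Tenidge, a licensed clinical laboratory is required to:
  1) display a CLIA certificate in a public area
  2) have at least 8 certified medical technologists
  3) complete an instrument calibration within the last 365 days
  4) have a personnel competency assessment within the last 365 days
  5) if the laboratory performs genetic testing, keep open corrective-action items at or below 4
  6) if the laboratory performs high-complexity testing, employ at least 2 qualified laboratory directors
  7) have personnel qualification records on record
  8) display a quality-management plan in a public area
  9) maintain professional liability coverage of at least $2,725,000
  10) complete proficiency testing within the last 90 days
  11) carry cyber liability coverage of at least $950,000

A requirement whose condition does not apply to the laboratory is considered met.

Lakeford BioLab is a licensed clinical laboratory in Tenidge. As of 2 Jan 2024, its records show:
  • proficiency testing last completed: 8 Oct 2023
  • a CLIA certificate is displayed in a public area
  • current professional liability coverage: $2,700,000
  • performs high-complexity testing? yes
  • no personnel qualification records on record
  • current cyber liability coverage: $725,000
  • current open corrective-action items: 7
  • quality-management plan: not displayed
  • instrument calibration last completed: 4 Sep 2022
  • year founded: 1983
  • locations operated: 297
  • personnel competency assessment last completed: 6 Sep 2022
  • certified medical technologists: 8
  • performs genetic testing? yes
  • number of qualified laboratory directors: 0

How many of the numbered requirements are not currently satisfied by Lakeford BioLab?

8

1. CLIA certificate present → met
2. certified medical technologists 8 ≥ 8 → met
3. instrument calibration 485 days ago vs limit 365 → not met
4. personnel competency assessment 483 days ago vs limit 365 → not met
5. condition 'performs genetic testing' holds; open corrective-action items 7 > 4 → not met
6. condition 'performs high-complexity testing' holds; qualified laboratory directors 0 < 2 → not met
7. personnel qualification records absent → not met
8. quality-management plan absent → not met
9. professional liability coverage $2,700,000 < $2,725,000 → not met
10. proficiency testing 86 days ago vs limit 90 → met
11. cyber liability coverage $725,000 < $950,000 → not met
Not met: 8 of 11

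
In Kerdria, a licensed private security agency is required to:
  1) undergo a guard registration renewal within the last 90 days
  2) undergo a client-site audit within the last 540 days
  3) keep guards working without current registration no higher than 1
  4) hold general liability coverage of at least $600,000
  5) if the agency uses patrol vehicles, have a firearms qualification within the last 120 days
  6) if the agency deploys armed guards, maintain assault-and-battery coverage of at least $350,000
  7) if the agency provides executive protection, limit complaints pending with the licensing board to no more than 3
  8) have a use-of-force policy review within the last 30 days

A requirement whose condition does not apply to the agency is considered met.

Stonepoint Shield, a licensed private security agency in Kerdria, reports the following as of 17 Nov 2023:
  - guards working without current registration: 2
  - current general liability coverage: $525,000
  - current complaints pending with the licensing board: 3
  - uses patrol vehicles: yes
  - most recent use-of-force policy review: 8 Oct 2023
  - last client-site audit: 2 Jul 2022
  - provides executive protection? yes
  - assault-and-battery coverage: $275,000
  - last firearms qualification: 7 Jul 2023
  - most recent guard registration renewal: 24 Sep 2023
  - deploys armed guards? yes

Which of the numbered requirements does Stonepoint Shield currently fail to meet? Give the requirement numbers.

1. guard registration renewal 54 days ago vs limit 90 → met
2. client-site audit 503 days ago vs limit 540 → met
3. guards working without current registration 2 > 1 → not met
4. general liability coverage $525,000 < $600,000 → not met
5. condition 'uses patrol vehicles' holds; firearms qualification 133 days ago vs limit 120 → not met
6. condition 'deploys armed guards' holds; assault-and-battery coverage $275,000 < $350,000 → not met
7. condition 'provides executive protection' holds; complaints pending with the licensing board 3 ≤ 3 → met
8. use-of-force policy review 40 days ago vs limit 30 → not met
Not met: 3, 4, 5, 6, 8

3, 4, 5, 6, 8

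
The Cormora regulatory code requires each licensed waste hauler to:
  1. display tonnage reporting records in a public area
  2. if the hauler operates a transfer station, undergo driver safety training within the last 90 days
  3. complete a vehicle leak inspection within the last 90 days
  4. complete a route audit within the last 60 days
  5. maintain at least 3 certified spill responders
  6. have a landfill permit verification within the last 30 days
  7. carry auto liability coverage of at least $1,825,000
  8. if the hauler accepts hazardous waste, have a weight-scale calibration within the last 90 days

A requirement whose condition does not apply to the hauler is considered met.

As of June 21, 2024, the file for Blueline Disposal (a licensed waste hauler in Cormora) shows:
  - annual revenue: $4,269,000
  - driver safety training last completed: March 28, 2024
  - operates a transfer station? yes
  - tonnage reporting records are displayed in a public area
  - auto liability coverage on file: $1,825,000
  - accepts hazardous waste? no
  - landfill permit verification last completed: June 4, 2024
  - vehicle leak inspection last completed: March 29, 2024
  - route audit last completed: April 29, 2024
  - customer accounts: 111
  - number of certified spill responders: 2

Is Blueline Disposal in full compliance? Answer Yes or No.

1. tonnage reporting records present → met
2. condition 'operates a transfer station' holds; driver safety training 85 days ago vs limit 90 → met
3. vehicle leak inspection 84 days ago vs limit 90 → met
4. route audit 53 days ago vs limit 60 → met
5. certified spill responders 2 < 3 → not met
6. landfill permit verification 17 days ago vs limit 30 → met
7. auto liability coverage $1,825,000 ≥ $1,825,000 → met
8. condition 'accepts hazardous waste' does not hold → requirement n/a → met
Not met: 5

No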